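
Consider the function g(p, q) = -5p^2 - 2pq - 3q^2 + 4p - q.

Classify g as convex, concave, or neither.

concave

g is quadratic, so its Hessian is the constant matrix H = [[-10, -2], [-2, -6]].
det(H) = 56, tr(H) = -16.
det(H) > 0 and tr(H) < 0, so H is negative definite everywhere: concave.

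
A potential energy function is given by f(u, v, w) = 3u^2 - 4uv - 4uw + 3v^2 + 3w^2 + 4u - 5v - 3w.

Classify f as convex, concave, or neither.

convex

f is quadratic, so its Hessian is the constant matrix H = [[6, -4, -4], [-4, 6, 0], [-4, 0, 6]].
Leading principal minors: 6, 20, 24.
All positive ⇒ H ≻ 0 ⇒ convex.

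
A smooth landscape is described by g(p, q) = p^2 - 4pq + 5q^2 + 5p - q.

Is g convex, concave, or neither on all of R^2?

g is quadratic, so its Hessian is the constant matrix H = [[2, -4], [-4, 10]].
det(H) = 4, tr(H) = 12.
det(H) > 0 and tr(H) > 0, so H is positive definite everywhere: convex.

convex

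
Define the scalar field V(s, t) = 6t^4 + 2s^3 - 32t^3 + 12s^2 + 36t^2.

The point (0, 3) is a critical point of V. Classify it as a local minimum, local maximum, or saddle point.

The mixed partial ∂²V/∂s∂t is 0, so the Hessian at any point is diag(V_ss, V_tt) = diag(12(s + 2), 24(3t^2 - 8t + 3)).
At (0, 3): H = diag(24, 144).
Both eigenvalues are positive, so H is positive definite: a local minimum.

local minimum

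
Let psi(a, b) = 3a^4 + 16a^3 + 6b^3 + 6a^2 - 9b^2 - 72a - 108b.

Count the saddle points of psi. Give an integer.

3

psi separates as a function of a plus a function of b, so ∇psi=0 decouples.
∂psi/∂a = 12(a - 1)(a + 2)(a + 3) = 0 at a ∈ {-3, -2, 1}; ∂psi/∂b = 18(b - 3)(b + 2) = 0 at b ∈ {-2, 3}.
The Hessian is diagonal: diag(psi_aa, psi_bb). Second derivatives: psi_aa(-3)=48, psi_aa(-2)=-36, psi_aa(1)=144; psi_bb(-2)=-90, psi_bb(3)=90.
Saddle points occur where the two diagonal entries have opposite signs: (-3, -2), (-2, 3), (1, -2). Count: 3.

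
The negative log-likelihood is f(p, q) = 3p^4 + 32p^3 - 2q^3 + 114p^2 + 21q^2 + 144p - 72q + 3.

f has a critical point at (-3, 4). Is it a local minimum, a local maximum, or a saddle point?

local maximum

The mixed partial ∂²f/∂p∂q is 0, so the Hessian at any point is diag(f_pp, f_qq) = diag(12(3p^2 + 16p + 19), 6(-2q + 7)).
At (-3, 4): H = diag(-24, -6).
Both eigenvalues are negative, so H is negative definite: a local maximum.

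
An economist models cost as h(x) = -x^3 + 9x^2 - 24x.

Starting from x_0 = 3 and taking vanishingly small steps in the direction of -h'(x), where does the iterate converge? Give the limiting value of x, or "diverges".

2

h'(x) = -3(x - 4)(x - 2), so h'(3) = 3.
Gradient descent moves in the -h' direction, i.e. x is decreasing.
The nearest critical point in that direction is x = 2, where h'' = 6 > 0 (a local minimum). The iterate converges there.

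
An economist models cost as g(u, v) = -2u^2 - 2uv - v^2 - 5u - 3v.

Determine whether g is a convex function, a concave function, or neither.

concave

g is quadratic, so its Hessian is the constant matrix H = [[-4, -2], [-2, -2]].
det(H) = 4, tr(H) = -6.
det(H) > 0 and tr(H) < 0, so H is negative definite everywhere: concave.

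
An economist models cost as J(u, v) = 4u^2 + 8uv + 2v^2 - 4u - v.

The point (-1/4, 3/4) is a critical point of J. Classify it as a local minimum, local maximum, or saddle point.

The Hessian of J is constant: H = [[8, 8], [8, 4]].
det(H) = 8·4 − 8² = -32.
Since det(H) < 0, H is indefinite and the critical point is a saddle point.

saddle point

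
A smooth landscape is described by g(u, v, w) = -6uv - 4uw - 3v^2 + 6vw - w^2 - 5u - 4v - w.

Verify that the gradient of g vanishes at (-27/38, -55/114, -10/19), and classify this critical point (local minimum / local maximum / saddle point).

saddle point

∇g = (-6v - 4w - 5, -6u - 6v + 6w - 4, -4u + 6v - 2w - 1); substituting (-27/38, -55/114, -10/19) gives ∇g = (0, 0, 0), so (-27/38, -55/114, -10/19) is indeed a critical point.
The Hessian is constant: H = [[0, -6, -4], [-6, -6, 6], [-4, 6, -2]].
Leading principal minors: Δ₁ = 0, Δ₂ = -36, Δ₃ = 456.
The minors fit neither the all-positive nor the alternating-sign pattern, so H is indefinite: a saddle point.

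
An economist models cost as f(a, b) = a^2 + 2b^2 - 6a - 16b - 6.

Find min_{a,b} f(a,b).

f(a,b) separates as P(a) + Q(b) − 6, so its minimum is min P + min Q − 6.
P'(a) = 2a - 6 vanishes at a ∈ {3}; Q'(b) = 4b - 16 vanishes at b ∈ {4}.
Local minima of P (where P''>0): P(3)=-9. Local minima of Q: Q(4)=-32.
So the global minimum of f is P(3) + Q(4) − 6 = -9 − 32 − 6 = -47, attained at (3, 4).

-47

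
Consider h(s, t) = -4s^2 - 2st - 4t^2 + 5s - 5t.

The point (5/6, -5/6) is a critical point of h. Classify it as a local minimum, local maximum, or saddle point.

The Hessian of h is constant: H = [[-8, -2], [-2, -8]].
det(H) = (-8)·(-8) − (-2)² = 60.
det(H) > 0 and tr(H) = -16 < 0, so H is negative definite and the point is a local maximum.

local maximum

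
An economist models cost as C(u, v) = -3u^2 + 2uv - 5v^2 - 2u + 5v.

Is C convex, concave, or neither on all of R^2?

C is quadratic, so its Hessian is the constant matrix H = [[-6, 2], [2, -10]].
det(H) = 56, tr(H) = -16.
det(H) > 0 and tr(H) < 0, so H is negative definite everywhere: concave.

concave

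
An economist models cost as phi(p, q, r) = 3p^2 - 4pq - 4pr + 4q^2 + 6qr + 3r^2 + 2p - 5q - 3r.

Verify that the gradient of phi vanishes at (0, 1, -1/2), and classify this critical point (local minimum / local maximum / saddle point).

∇phi = (6p - 4q - 4r + 2, -4p + 8q + 6r - 5, -4p + 6q + 6r - 3); substituting (0, 1, -1/2) gives ∇phi = (0, 0, 0), so (0, 1, -1/2) is indeed a critical point.
The Hessian is constant: H = [[6, -4, -4], [-4, 8, 6], [-4, 6, 6]].
Leading principal minors: Δ₁ = 6, Δ₂ = 32, Δ₃ = 40.
All leading minors are positive, so H is positive definite: a local minimum.

local minimum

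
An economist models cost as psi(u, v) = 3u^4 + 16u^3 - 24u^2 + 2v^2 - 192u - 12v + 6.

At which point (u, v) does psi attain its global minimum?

(2, 3)

psi(u,v) separates as P(u) + Q(v) + 6, so its minimum is min P + min Q + 6.
P'(u) = 12(u - 2)(u + 2)(u + 4) vanishes at u ∈ {-4, -2, 2}; Q'(v) = 4v - 12 vanishes at v ∈ {3}.
Local minima of P (where P''>0): P(-4)=128, P(2)=-304. Local minima of Q: Q(3)=-18.
So the global minimum of psi is P(2) + Q(3) + 6 = -304 − 18 + 6 = -316, attained at (2, 3).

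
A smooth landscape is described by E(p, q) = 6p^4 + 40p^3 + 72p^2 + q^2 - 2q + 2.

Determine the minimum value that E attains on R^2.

1

E(p,q) separates as A(p) + B(q) + 2, so its minimum is min A + min B + 2.
A'(p) = 24p(p + 2)(p + 3) vanishes at p ∈ {-3, -2, 0}; B'(q) = 2q - 2 vanishes at q ∈ {1}.
Local minima of A (where A''>0): A(-3)=54, A(0)=0. Local minima of B: B(1)=-1.
So the global minimum of E is A(0) + B(1) + 2 = 0 − 1 + 2 = 1, attained at (0, 1).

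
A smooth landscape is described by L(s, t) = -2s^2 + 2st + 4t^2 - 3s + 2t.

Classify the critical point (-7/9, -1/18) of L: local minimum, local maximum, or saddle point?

The Hessian of L is constant: H = [[-4, 2], [2, 8]].
det(H) = (-4)·8 − 2² = -36.
Since det(H) < 0, H is indefinite and the critical point is a saddle point.

saddle point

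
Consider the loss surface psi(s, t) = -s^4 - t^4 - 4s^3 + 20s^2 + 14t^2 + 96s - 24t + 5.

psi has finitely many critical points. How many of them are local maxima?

4

psi separates as a function of s plus a function of t, so ∇psi=0 decouples.
∂psi/∂s = -4(s - 3)(s + 2)(s + 4) = 0 at s ∈ {-4, -2, 3}; ∂psi/∂t = -4(t - 2)(t - 1)(t + 3) = 0 at t ∈ {-3, 1, 2}.
The Hessian is diagonal: diag(psi_ss, psi_tt). Second derivatives: psi_ss(-4)=-56, psi_ss(-2)=40, psi_ss(3)=-140; psi_tt(-3)=-80, psi_tt(1)=16, psi_tt(2)=-20.
Local maxima occur where both diagonal entries negative: (-4, -3), (-4, 2), (3, -3), (3, 2). Count: 4.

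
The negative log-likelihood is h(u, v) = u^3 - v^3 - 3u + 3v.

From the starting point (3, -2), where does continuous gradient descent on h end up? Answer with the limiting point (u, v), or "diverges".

(1, -1)

h is separable, so gradient descent decouples: u follows -∂h/∂u, v follows -∂h/∂v.
∂h/∂u = 3(u - 1)(u + 1); at u=3 this is 24, so u decreases.
∂h/∂v = -3(v - 1)(v + 1); at v=-2 this is -9, so v increases.
u converges to its nearest critical value 1 (a local min of the u-part); v converges to -1. The iterate converges to (1, -1).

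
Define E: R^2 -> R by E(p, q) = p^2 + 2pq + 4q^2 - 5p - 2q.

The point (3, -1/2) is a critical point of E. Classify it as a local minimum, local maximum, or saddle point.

The Hessian of E is constant: H = [[2, 2], [2, 8]].
det(H) = 2·8 − 2² = 12.
det(H) > 0 and tr(H) = 10 > 0, so H is positive definite and the point is a local minimum.

local minimum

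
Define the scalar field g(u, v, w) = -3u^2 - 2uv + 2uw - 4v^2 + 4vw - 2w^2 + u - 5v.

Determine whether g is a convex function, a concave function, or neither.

g is quadratic, so its Hessian is the constant matrix H = [[-6, -2, 2], [-2, -8, 4], [2, 4, -4]].
Leading principal minors: -6, 44, -80.
Signs alternate −, +, − ⇒ H ≺ 0 ⇒ concave.

concave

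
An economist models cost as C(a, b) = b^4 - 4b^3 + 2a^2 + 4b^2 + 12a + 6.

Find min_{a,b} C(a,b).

C(a,b) separates as P(a) + Q(b) + 6, so its minimum is min P + min Q + 6.
P'(a) = 4a + 12 vanishes at a ∈ {-3}; Q'(b) = 4b(b - 2)(b - 1) vanishes at b ∈ {0, 1, 2}.
Local minima of P (where P''>0): P(-3)=-18. Local minima of Q: Q(0)=0, Q(2)=0.
So the global minimum of C is P(-3) + Q(0) + 6 = -18 + 0 + 6 = -12, attained at (-3, 0).

-12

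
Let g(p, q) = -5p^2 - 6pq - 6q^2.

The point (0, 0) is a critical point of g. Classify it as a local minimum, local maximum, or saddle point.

The Hessian of g is constant: H = [[-10, -6], [-6, -12]].
det(H) = (-10)·(-12) − (-6)² = 84.
det(H) > 0 and tr(H) = -22 < 0, so H is negative definite and the point is a local maximum.

local maximum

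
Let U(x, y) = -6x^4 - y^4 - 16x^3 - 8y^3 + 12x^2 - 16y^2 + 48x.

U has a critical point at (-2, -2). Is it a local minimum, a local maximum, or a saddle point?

saddle point

The mixed partial ∂²U/∂x∂y is 0, so the Hessian at any point is diag(U_xx, U_yy) = diag(24(-3x^2 - 4x + 1), -4(3y^2 + 12y + 8)).
At (-2, -2): H = diag(-72, 16).
The eigenvalues have opposite signs, so H is indefinite: a saddle point.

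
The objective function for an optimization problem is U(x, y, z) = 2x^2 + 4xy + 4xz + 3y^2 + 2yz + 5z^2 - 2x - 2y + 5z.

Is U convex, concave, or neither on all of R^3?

convex

U is quadratic, so its Hessian is the constant matrix H = [[4, 4, 4], [4, 6, 2], [4, 2, 10]].
Leading principal minors: 4, 8, 32.
All positive ⇒ H ≻ 0 ⇒ convex.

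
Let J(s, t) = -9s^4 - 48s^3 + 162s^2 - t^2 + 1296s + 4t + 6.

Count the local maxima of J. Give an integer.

2

J separates as a function of s plus a function of t, so ∇J=0 decouples.
∂J/∂s = -36(s - 3)(s + 3)(s + 4) = 0 at s ∈ {-4, -3, 3}; ∂J/∂t = -2(t - 2) = 0 at t ∈ {2}.
The Hessian is diagonal: diag(J_ss, J_tt). Second derivatives: J_ss(-4)=-252, J_ss(-3)=216, J_ss(3)=-1512; J_tt(2)=-2.
Local maxima occur where both diagonal entries negative: (-4, 2), (3, 2). Count: 2.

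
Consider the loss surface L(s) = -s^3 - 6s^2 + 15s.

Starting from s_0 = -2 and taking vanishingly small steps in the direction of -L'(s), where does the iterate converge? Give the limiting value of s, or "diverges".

L'(s) = -3(s - 1)(s + 5), so L'(-2) = 27.
Gradient descent moves in the -L' direction, i.e. s is decreasing.
The nearest critical point in that direction is s = -5, where L'' = 18 > 0 (a local minimum). The iterate converges there.

-5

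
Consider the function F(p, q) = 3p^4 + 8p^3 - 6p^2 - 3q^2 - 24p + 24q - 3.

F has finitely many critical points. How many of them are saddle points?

2

F separates as a function of p plus a function of q, so ∇F=0 decouples.
∂F/∂p = 12(p - 1)(p + 1)(p + 2) = 0 at p ∈ {-2, -1, 1}; ∂F/∂q = -6(q - 4) = 0 at q ∈ {4}.
The Hessian is diagonal: diag(F_pp, F_qq). Second derivatives: F_pp(-2)=36, F_pp(-1)=-24, F_pp(1)=72; F_qq(4)=-6.
Saddle points occur where the two diagonal entries have opposite signs: (-2, 4), (1, 4). Count: 2.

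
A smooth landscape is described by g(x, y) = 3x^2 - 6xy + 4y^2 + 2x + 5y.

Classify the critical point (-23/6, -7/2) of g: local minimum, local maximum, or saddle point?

The Hessian of g is constant: H = [[6, -6], [-6, 8]].
det(H) = 6·8 − (-6)² = 12.
det(H) > 0 and tr(H) = 14 > 0, so H is positive definite and the point is a local minimum.

local minimum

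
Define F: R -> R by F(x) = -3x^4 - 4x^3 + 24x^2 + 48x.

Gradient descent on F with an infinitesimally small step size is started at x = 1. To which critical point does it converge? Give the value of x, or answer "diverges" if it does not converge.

F'(x) = -12(x - 2)(x + 1)(x + 2), so F'(1) = 72.
Gradient descent moves in the -F' direction, i.e. x is decreasing.
The nearest critical point in that direction is x = -1, where F'' = 36 > 0 (a local minimum). The iterate converges there.

-1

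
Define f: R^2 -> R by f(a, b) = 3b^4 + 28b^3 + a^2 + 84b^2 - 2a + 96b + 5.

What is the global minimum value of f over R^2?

-60

f(a,b) separates as P(a) + Q(b) + 5, so its minimum is min P + min Q + 5.
P'(a) = 2a - 2 vanishes at a ∈ {1}; Q'(b) = 12(b + 1)(b + 2)(b + 4) vanishes at b ∈ {-4, -2, -1}.
Local minima of P (where P''>0): P(1)=-1. Local minima of Q: Q(-4)=-64, Q(-1)=-37.
So the global minimum of f is P(1) + Q(-4) + 5 = -1 − 64 + 5 = -60, attained at (1, -4).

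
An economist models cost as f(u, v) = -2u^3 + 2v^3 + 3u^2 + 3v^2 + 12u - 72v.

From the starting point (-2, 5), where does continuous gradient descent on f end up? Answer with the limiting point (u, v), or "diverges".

f is separable, so gradient descent decouples: u follows -∂f/∂u, v follows -∂f/∂v.
∂f/∂u = -6(u - 2)(u + 1); at u=-2 this is -24, so u increases.
∂f/∂v = 6(v - 3)(v + 4); at v=5 this is 108, so v decreases.
u converges to its nearest critical value -1 (a local min of the u-part); v converges to 3. The iterate converges to (-1, 3).

(-1, 3)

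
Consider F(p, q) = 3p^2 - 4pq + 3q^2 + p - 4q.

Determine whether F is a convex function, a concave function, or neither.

F is quadratic, so its Hessian is the constant matrix H = [[6, -4], [-4, 6]].
det(H) = 20, tr(H) = 12.
det(H) > 0 and tr(H) > 0, so H is positive definite everywhere: convex.

convex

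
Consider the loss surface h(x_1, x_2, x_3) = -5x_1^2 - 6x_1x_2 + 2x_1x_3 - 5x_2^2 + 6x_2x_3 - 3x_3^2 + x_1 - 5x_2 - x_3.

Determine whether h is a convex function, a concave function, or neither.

h is quadratic, so its Hessian is the constant matrix H = [[-10, -6, 2], [-6, -10, 6], [2, 6, -6]].
Leading principal minors: -10, 64, -128.
Signs alternate −, +, − ⇒ H ≺ 0 ⇒ concave.

concave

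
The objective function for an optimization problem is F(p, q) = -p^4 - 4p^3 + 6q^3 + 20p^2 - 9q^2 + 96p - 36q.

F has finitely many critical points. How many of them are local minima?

F separates as a function of p plus a function of q, so ∇F=0 decouples.
∂F/∂p = -4(p - 3)(p + 2)(p + 4) = 0 at p ∈ {-4, -2, 3}; ∂F/∂q = 18(q - 2)(q + 1) = 0 at q ∈ {-1, 2}.
The Hessian is diagonal: diag(F_pp, F_qq). Second derivatives: F_pp(-4)=-56, F_pp(-2)=40, F_pp(3)=-140; F_qq(-1)=-54, F_qq(2)=54.
Local minima occur where both diagonal entries positive: (-2, 2). Count: 1.

1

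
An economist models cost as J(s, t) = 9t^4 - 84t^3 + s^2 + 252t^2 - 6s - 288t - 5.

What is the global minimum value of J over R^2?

-206

J(s,t) separates as P(s) + Q(t) − 5, so its minimum is min P + min Q − 5.
P'(s) = 2s - 6 vanishes at s ∈ {3}; Q'(t) = 36(t - 4)(t - 2)(t - 1) vanishes at t ∈ {1, 2, 4}.
Local minima of P (where P''>0): P(3)=-9. Local minima of Q: Q(1)=-111, Q(4)=-192.
So the global minimum of J is P(3) + Q(4) − 5 = -9 − 192 − 5 = -206, attained at (3, 4).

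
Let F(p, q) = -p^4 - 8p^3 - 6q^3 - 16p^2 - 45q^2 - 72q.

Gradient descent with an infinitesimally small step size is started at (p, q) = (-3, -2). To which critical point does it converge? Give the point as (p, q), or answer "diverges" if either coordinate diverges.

(-2, -4)

F is separable, so gradient descent decouples: p follows -∂F/∂p, q follows -∂F/∂q.
∂F/∂p = -4p(p + 2)(p + 4); at p=-3 this is -12, so p increases.
∂F/∂q = -18(q + 1)(q + 4); at q=-2 this is 36, so q decreases.
p converges to its nearest critical value -2 (a local min of the p-part); q converges to -4. The iterate converges to (-2, -4).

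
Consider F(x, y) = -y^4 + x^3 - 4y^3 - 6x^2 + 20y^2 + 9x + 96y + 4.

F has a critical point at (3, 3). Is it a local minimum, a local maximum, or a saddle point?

saddle point

The mixed partial ∂²F/∂x∂y is 0, so the Hessian at any point is diag(F_xx, F_yy) = diag(6(x - 2), 4(-3y^2 - 6y + 10)).
At (3, 3): H = diag(6, -140).
The eigenvalues have opposite signs, so H is indefinite: a saddle point.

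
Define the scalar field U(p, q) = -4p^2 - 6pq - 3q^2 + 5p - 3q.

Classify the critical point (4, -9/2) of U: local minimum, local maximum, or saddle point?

local maximum

The Hessian of U is constant: H = [[-8, -6], [-6, -6]].
det(H) = (-8)·(-6) − (-6)² = 12.
det(H) > 0 and tr(H) = -14 < 0, so H is negative definite and the point is a local maximum.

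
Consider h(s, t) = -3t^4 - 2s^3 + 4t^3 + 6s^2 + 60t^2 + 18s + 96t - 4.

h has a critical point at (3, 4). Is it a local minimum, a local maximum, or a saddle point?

local maximum

The mixed partial ∂²h/∂s∂t is 0, so the Hessian at any point is diag(h_ss, h_tt) = diag(12(-s + 1), 12(-3t^2 + 2t + 10)).
At (3, 4): H = diag(-24, -360).
Both eigenvalues are negative, so H is negative definite: a local maximum.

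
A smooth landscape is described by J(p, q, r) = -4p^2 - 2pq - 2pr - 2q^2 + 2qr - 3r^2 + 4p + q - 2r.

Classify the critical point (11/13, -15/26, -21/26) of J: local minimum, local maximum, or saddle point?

The Hessian is constant: H = [[-8, -2, -2], [-2, -4, 2], [-2, 2, -6]].
Leading principal minors: Δ₁ = -8, Δ₂ = 28, Δ₃ = -104.
The minors alternate sign starting negative (−, +, −), so H is negative definite: a local maximum.

local maximum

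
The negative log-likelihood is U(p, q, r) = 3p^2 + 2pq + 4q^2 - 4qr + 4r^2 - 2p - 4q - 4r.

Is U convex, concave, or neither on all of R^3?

convex

U is quadratic, so its Hessian is the constant matrix H = [[6, 2, 0], [2, 8, -4], [0, -4, 8]].
Leading principal minors: 6, 44, 256.
All positive ⇒ H ≻ 0 ⇒ convex.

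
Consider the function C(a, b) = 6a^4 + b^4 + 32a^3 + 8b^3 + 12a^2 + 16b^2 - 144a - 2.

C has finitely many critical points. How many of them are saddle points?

4

C separates as a function of a plus a function of b, so ∇C=0 decouples.
∂C/∂a = 24(a - 1)(a + 2)(a + 3) = 0 at a ∈ {-3, -2, 1}; ∂C/∂b = 4b(b + 2)(b + 4) = 0 at b ∈ {-4, -2, 0}.
The Hessian is diagonal: diag(C_aa, C_bb). Second derivatives: C_aa(-3)=96, C_aa(-2)=-72, C_aa(1)=288; C_bb(-4)=32, C_bb(-2)=-16, C_bb(0)=32.
Saddle points occur where the two diagonal entries have opposite signs: (-3, -2), (-2, -4), (-2, 0), (1, -2). Count: 4.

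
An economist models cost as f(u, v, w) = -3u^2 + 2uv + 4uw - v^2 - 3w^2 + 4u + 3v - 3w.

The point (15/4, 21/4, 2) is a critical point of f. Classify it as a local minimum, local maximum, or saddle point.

The Hessian is constant: H = [[-6, 2, 4], [2, -2, 0], [4, 0, -6]].
Leading principal minors: Δ₁ = -6, Δ₂ = 8, Δ₃ = -16.
The minors alternate sign starting negative (−, +, −), so H is negative definite: a local maximum.

local maximum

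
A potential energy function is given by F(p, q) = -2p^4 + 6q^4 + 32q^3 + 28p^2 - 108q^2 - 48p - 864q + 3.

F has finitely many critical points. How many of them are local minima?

2

F separates as a function of p plus a function of q, so ∇F=0 decouples.
∂F/∂p = -8(p - 2)(p - 1)(p + 3) = 0 at p ∈ {-3, 1, 2}; ∂F/∂q = 24(q - 3)(q + 3)(q + 4) = 0 at q ∈ {-4, -3, 3}.
The Hessian is diagonal: diag(F_pp, F_qq). Second derivatives: F_pp(-3)=-160, F_pp(1)=32, F_pp(2)=-40; F_qq(-4)=168, F_qq(-3)=-144, F_qq(3)=1008.
Local minima occur where both diagonal entries positive: (1, -4), (1, 3). Count: 2.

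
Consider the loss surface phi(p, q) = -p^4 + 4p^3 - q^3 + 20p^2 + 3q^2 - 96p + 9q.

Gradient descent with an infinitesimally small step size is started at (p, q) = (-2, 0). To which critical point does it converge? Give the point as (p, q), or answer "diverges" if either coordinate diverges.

phi is separable, so gradient descent decouples: p follows -∂phi/∂p, q follows -∂phi/∂q.
∂phi/∂p = -4(p - 4)(p - 2)(p + 3); at p=-2 this is -96, so p increases.
∂phi/∂q = -3(q - 3)(q + 1); at q=0 this is 9, so q decreases.
p converges to its nearest critical value 2 (a local min of the p-part); q converges to -1. The iterate converges to (2, -1).

(2, -1)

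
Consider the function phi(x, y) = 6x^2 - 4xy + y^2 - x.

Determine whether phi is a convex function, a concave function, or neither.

convex

phi is quadratic, so its Hessian is the constant matrix H = [[12, -4], [-4, 2]].
det(H) = 8, tr(H) = 14.
det(H) > 0 and tr(H) > 0, so H is positive definite everywhere: convex.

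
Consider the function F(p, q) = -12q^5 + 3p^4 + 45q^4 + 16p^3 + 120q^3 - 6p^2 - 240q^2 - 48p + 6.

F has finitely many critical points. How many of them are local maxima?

2

F separates as a function of p plus a function of q, so ∇F=0 decouples.
∂F/∂p = 12(p - 1)(p + 1)(p + 4) = 0 at p ∈ {-4, -1, 1}; ∂F/∂q = -60q(q - 4)(q - 1)(q + 2) = 0 at q ∈ {-2, 0, 1, 4}.
The Hessian is diagonal: diag(F_pp, F_qq). Second derivatives: F_pp(-4)=180, F_pp(-1)=-72, F_pp(1)=120; F_qq(-2)=2160, F_qq(0)=-480, F_qq(1)=540, F_qq(4)=-4320.
Local maxima occur where both diagonal entries negative: (-1, 0), (-1, 4). Count: 2.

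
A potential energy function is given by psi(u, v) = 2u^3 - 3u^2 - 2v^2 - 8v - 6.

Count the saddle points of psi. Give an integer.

1

psi separates as a function of u plus a function of v, so ∇psi=0 decouples.
∂psi/∂u = 6u(u - 1) = 0 at u ∈ {0, 1}; ∂psi/∂v = -4(v + 2) = 0 at v ∈ {-2}.
The Hessian is diagonal: diag(psi_uu, psi_vv). Second derivatives: psi_uu(0)=-6, psi_uu(1)=6; psi_vv(-2)=-4.
Saddle points occur where the two diagonal entries have opposite signs: (1, -2). Count: 1.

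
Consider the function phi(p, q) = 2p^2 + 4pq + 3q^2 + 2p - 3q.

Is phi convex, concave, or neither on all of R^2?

phi is quadratic, so its Hessian is the constant matrix H = [[4, 4], [4, 6]].
det(H) = 8, tr(H) = 10.
det(H) > 0 and tr(H) > 0, so H is positive definite everywhere: convex.

convex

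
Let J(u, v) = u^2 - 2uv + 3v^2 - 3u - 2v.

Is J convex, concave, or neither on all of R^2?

convex

J is quadratic, so its Hessian is the constant matrix H = [[2, -2], [-2, 6]].
det(H) = 8, tr(H) = 8.
det(H) > 0 and tr(H) > 0, so H is positive definite everywhere: convex.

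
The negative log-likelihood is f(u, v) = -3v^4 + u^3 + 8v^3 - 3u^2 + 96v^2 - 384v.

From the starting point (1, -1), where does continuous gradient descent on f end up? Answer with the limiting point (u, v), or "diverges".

f is separable, so gradient descent decouples: u follows -∂f/∂u, v follows -∂f/∂v.
∂f/∂u = 3u(u - 2); at u=1 this is -3, so u increases.
∂f/∂v = -12(v - 4)(v - 2)(v + 4); at v=-1 this is -540, so v increases.
u converges to its nearest critical value 2 (a local min of the u-part); v converges to 2. The iterate converges to (2, 2).

(2, 2)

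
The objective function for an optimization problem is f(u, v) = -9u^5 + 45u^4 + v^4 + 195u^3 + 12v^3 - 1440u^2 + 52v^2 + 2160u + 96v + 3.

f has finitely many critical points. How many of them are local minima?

f separates as a function of u plus a function of v, so ∇f=0 decouples.
∂f/∂u = -45(u - 4)(u - 3)(u - 1)(u + 4) = 0 at u ∈ {-4, 1, 3, 4}; ∂f/∂v = 4(v + 2)(v + 3)(v + 4) = 0 at v ∈ {-4, -3, -2}.
The Hessian is diagonal: diag(f_uu, f_vv). Second derivatives: f_uu(-4)=12600, f_uu(1)=-1350, f_uu(3)=630, f_uu(4)=-1080; f_vv(-4)=8, f_vv(-3)=-4, f_vv(-2)=8.
Local minima occur where both diagonal entries positive: (-4, -4), (-4, -2), (3, -4), (3, -2). Count: 4.

4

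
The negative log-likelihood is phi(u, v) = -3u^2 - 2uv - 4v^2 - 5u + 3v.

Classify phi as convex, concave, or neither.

phi is quadratic, so its Hessian is the constant matrix H = [[-6, -2], [-2, -8]].
det(H) = 44, tr(H) = -14.
det(H) > 0 and tr(H) < 0, so H is negative definite everywhere: concave.

concave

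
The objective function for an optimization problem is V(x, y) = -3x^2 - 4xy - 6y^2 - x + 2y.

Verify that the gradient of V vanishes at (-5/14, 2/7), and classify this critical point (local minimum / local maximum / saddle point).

local maximum

∇V = (-6x - 4y - 1, -4x - 12y + 2); substituting (-5/14, 2/7) gives ∇V = (0, 0), so (-5/14, 2/7) is indeed a critical point.
The Hessian of V is constant: H = [[-6, -4], [-4, -12]].
det(H) = (-6)·(-12) − (-4)² = 56.
det(H) > 0 and tr(H) = -18 < 0, so H is negative definite and the point is a local maximum.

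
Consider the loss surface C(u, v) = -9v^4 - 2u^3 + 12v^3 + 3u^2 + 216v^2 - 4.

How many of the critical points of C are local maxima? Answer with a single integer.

C separates as a function of u plus a function of v, so ∇C=0 decouples.
∂C/∂u = -6u(u - 1) = 0 at u ∈ {0, 1}; ∂C/∂v = -36v(v - 4)(v + 3) = 0 at v ∈ {-3, 0, 4}.
The Hessian is diagonal: diag(C_uu, C_vv). Second derivatives: C_uu(0)=6, C_uu(1)=-6; C_vv(-3)=-756, C_vv(0)=432, C_vv(4)=-1008.
Local maxima occur where both diagonal entries negative: (1, -3), (1, 4). Count: 2.

2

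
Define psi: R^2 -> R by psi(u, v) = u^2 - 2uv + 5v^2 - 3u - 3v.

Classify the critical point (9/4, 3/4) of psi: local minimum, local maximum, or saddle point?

local minimum

The Hessian of psi is constant: H = [[2, -2], [-2, 10]].
det(H) = 2·10 − (-2)² = 16.
det(H) > 0 and tr(H) = 12 > 0, so H is positive definite and the point is a local minimum.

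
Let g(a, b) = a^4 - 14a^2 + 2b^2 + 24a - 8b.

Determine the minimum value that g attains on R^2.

-125

g(a,b) separates as P(a) + Q(b), so its minimum is min P + min Q.
P'(a) = 4(a - 2)(a - 1)(a + 3) vanishes at a ∈ {-3, 1, 2}; Q'(b) = 4b - 8 vanishes at b ∈ {2}.
Local minima of P (where P''>0): P(-3)=-117, P(2)=8. Local minima of Q: Q(2)=-8.
So the global minimum of g is P(-3) + Q(2) = -117 − 8 = -125, attained at (-3, 2).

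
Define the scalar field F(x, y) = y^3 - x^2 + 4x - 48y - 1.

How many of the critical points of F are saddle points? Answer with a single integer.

1

F separates as a function of x plus a function of y, so ∇F=0 decouples.
∂F/∂x = -2(x - 2) = 0 at x ∈ {2}; ∂F/∂y = 3(y - 4)(y + 4) = 0 at y ∈ {-4, 4}.
The Hessian is diagonal: diag(F_xx, F_yy). Second derivatives: F_xx(2)=-2; F_yy(-4)=-24, F_yy(4)=24.
Saddle points occur where the two diagonal entries have opposite signs: (2, 4). Count: 1.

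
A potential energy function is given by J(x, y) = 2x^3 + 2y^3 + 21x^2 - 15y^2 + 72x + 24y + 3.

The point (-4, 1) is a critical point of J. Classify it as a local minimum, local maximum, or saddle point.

local maximum

The mixed partial ∂²J/∂x∂y is 0, so the Hessian at any point is diag(J_xx, J_yy) = diag(6(2x + 7), 6(2y - 5)).
At (-4, 1): H = diag(-6, -18).
Both eigenvalues are negative, so H is negative definite: a local maximum.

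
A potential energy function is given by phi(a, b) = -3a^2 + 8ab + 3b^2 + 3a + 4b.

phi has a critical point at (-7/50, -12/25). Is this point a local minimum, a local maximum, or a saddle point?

The Hessian of phi is constant: H = [[-6, 8], [8, 6]].
det(H) = (-6)·6 − 8² = -100.
Since det(H) < 0, H is indefinite and the critical point is a saddle point.

saddle point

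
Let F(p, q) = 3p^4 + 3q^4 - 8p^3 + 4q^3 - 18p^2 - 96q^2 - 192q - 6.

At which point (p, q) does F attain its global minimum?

F(p,q) separates as A(p) + B(q) − 6, so its minimum is min A + min B − 6.
A'(p) = 12p(p - 3)(p + 1) vanishes at p ∈ {-1, 0, 3}; B'(q) = 12(q - 4)(q + 1)(q + 4) vanishes at q ∈ {-4, -1, 4}.
Local minima of A (where A''>0): A(-1)=-7, A(3)=-135. Local minima of B: B(-4)=-256, B(4)=-1280.
So the global minimum of F is A(3) + B(4) − 6 = -135 − 1280 − 6 = -1421, attained at (3, 4).

(3, 4)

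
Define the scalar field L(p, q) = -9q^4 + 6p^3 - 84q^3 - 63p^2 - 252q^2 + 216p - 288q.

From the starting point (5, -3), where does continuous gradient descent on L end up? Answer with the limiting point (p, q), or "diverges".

(4, -2)

L is separable, so gradient descent decouples: p follows -∂L/∂p, q follows -∂L/∂q.
∂L/∂p = 18(p - 4)(p - 3); at p=5 this is 36, so p decreases.
∂L/∂q = -36(q + 1)(q + 2)(q + 4); at q=-3 this is -72, so q increases.
p converges to its nearest critical value 4 (a local min of the p-part); q converges to -2. The iterate converges to (4, -2).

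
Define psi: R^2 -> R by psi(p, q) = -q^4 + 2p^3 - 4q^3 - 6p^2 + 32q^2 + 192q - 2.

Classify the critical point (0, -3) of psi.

saddle point

The mixed partial ∂²psi/∂p∂q is 0, so the Hessian at any point is diag(psi_pp, psi_qq) = diag(12(p - 1), 4(-3q^2 - 6q + 16)).
At (0, -3): H = diag(-12, 28).
The eigenvalues have opposite signs, so H is indefinite: a saddle point.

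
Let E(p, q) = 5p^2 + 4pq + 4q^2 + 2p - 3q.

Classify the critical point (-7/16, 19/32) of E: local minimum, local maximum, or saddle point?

local minimum

The Hessian of E is constant: H = [[10, 4], [4, 8]].
det(H) = 10·8 − 4² = 64.
det(H) > 0 and tr(H) = 18 > 0, so H is positive definite and the point is a local minimum.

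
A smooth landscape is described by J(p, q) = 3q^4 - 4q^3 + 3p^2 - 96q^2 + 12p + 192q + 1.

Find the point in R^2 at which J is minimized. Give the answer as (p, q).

J(p,q) separates as A(p) + B(q) + 1, so its minimum is min A + min B + 1.
A'(p) = 6p + 12 vanishes at p ∈ {-2}; B'(q) = 12(q - 4)(q - 1)(q + 4) vanishes at q ∈ {-4, 1, 4}.
Local minima of A (where A''>0): A(-2)=-12. Local minima of B: B(-4)=-1280, B(4)=-256.
So the global minimum of J is A(-2) + B(-4) + 1 = -12 − 1280 + 1 = -1291, attained at (-2, -4).

(-2, -4)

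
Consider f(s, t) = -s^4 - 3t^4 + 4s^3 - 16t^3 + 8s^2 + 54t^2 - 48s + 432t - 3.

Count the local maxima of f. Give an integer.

f separates as a function of s plus a function of t, so ∇f=0 decouples.
∂f/∂s = -4(s - 3)(s - 2)(s + 2) = 0 at s ∈ {-2, 2, 3}; ∂f/∂t = -12(t - 3)(t + 3)(t + 4) = 0 at t ∈ {-4, -3, 3}.
The Hessian is diagonal: diag(f_ss, f_tt). Second derivatives: f_ss(-2)=-80, f_ss(2)=16, f_ss(3)=-20; f_tt(-4)=-84, f_tt(-3)=72, f_tt(3)=-504.
Local maxima occur where both diagonal entries negative: (-2, -4), (-2, 3), (3, -4), (3, 3). Count: 4.

4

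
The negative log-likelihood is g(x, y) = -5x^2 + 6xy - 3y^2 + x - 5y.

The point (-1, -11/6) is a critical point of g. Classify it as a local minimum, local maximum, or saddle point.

The Hessian of g is constant: H = [[-10, 6], [6, -6]].
det(H) = (-10)·(-6) − 6² = 24.
det(H) > 0 and tr(H) = -16 < 0, so H is negative definite and the point is a local maximum.

local maximum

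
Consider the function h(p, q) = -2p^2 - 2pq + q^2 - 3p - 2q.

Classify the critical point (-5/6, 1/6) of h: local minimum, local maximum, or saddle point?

saddle point

The Hessian of h is constant: H = [[-4, -2], [-2, 2]].
det(H) = (-4)·2 − (-2)² = -12.
Since det(H) < 0, H is indefinite and the critical point is a saddle point.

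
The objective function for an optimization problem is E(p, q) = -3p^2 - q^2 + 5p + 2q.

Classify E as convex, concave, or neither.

E is quadratic, so its Hessian is the constant matrix H = [[-6, 0], [0, -2]].
det(H) = 12, tr(H) = -8.
det(H) > 0 and tr(H) < 0, so H is negative definite everywhere: concave.

concave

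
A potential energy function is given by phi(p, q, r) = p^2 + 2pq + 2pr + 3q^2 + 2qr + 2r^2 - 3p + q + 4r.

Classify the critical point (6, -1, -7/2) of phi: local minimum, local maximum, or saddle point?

The Hessian is constant: H = [[2, 2, 2], [2, 6, 2], [2, 2, 4]].
Leading principal minors: Δ₁ = 2, Δ₂ = 8, Δ₃ = 16.
All leading minors are positive, so H is positive definite: a local minimum.

local minimum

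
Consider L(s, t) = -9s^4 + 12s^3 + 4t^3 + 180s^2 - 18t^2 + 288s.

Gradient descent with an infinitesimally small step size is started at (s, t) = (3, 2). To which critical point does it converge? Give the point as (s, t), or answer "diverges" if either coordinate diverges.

L is separable, so gradient descent decouples: s follows -∂L/∂s, t follows -∂L/∂t.
∂L/∂s = -36(s - 4)(s + 1)(s + 2); at s=3 this is 720, so s decreases.
∂L/∂t = 12t(t - 3); at t=2 this is -24, so t increases.
s converges to its nearest critical value -1 (a local min of the s-part); t converges to 3. The iterate converges to (-1, 3).

(-1, 3)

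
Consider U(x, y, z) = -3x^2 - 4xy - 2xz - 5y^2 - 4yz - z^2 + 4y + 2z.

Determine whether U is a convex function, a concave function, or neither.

concave

U is quadratic, so its Hessian is the constant matrix H = [[-6, -4, -2], [-4, -10, -4], [-2, -4, -2]].
Leading principal minors: -6, 44, -16.
Signs alternate −, +, − ⇒ H ≺ 0 ⇒ concave.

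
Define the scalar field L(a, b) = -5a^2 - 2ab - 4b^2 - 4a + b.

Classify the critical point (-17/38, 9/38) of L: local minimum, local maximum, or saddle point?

The Hessian of L is constant: H = [[-10, -2], [-2, -8]].
det(H) = (-10)·(-8) − (-2)² = 76.
det(H) > 0 and tr(H) = -18 < 0, so H is negative definite and the point is a local maximum.

local maximum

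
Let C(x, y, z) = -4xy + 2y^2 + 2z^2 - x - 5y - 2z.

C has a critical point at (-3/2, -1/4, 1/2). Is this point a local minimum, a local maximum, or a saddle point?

saddle point

The Hessian is constant: H = [[0, -4, 0], [-4, 4, 0], [0, 0, 4]].
Leading principal minors: Δ₁ = 0, Δ₂ = -16, Δ₃ = -64.
The minors fit neither the all-positive nor the alternating-sign pattern, so H is indefinite: a saddle point.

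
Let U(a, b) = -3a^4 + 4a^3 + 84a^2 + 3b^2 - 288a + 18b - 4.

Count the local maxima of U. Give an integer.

U separates as a function of a plus a function of b, so ∇U=0 decouples.
∂U/∂a = -12(a - 3)(a - 2)(a + 4) = 0 at a ∈ {-4, 2, 3}; ∂U/∂b = 6(b + 3) = 0 at b ∈ {-3}.
The Hessian is diagonal: diag(U_aa, U_bb). Second derivatives: U_aa(-4)=-504, U_aa(2)=72, U_aa(3)=-84; U_bb(-3)=6.
Local maxima occur where both diagonal entries negative: none. Count: 0.

0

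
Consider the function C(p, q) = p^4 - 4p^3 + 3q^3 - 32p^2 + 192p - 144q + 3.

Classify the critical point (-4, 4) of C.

local minimum

The mixed partial ∂²C/∂p∂q is 0, so the Hessian at any point is diag(C_pp, C_qq) = diag(4(3p^2 - 6p - 16), 18q).
At (-4, 4): H = diag(224, 72).
Both eigenvalues are positive, so H is positive definite: a local minimum.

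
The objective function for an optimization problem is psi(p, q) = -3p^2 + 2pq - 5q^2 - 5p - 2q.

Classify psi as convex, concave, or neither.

psi is quadratic, so its Hessian is the constant matrix H = [[-6, 2], [2, -10]].
det(H) = 56, tr(H) = -16.
det(H) > 0 and tr(H) < 0, so H is negative definite everywhere: concave.

concave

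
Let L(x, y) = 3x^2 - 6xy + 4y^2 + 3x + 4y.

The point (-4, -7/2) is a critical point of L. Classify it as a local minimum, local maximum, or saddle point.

The Hessian of L is constant: H = [[6, -6], [-6, 8]].
det(H) = 6·8 − (-6)² = 12.
det(H) > 0 and tr(H) = 14 > 0, so H is positive definite and the point is a local minimum.

local minimum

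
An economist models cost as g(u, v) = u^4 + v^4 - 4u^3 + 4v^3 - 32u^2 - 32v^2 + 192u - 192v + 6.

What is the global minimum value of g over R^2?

-1530

g(u,v) separates as P(u) + Q(v) + 6, so its minimum is min P + min Q + 6.
P'(u) = 4(u - 4)(u - 3)(u + 4) vanishes at u ∈ {-4, 3, 4}; Q'(v) = 4(v - 4)(v + 3)(v + 4) vanishes at v ∈ {-4, -3, 4}.
Local minima of P (where P''>0): P(-4)=-768, P(4)=256. Local minima of Q: Q(-4)=256, Q(4)=-768.
So the global minimum of g is P(-4) + Q(4) + 6 = -768 − 768 + 6 = -1530, attained at (-4, 4).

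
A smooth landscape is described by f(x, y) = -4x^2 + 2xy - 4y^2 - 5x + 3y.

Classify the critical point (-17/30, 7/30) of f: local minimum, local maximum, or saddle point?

The Hessian of f is constant: H = [[-8, 2], [2, -8]].
det(H) = (-8)·(-8) − 2² = 60.
det(H) > 0 and tr(H) = -16 < 0, so H is negative definite and the point is a local maximum.

local maximum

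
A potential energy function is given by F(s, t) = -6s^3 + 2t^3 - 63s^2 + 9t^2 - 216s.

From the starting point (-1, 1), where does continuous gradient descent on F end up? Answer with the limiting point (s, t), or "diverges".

diverges

F is separable, so gradient descent decouples: s follows -∂F/∂s, t follows -∂F/∂t.
∂F/∂s = -18(s + 3)(s + 4); at s=-1 this is -108, so s increases.
∂F/∂t = 6t(t + 3); at t=1 this is 24, so t decreases.
The s-coordinate has no critical point in that direction and runs off to infinity.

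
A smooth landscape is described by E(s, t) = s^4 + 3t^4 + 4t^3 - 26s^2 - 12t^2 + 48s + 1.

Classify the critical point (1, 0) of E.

The mixed partial ∂²E/∂s∂t is 0, so the Hessian at any point is diag(E_ss, E_tt) = diag(4(3s^2 - 13), 12(3t^2 + 2t - 2)).
At (1, 0): H = diag(-40, -24).
Both eigenvalues are negative, so H is negative definite: a local maximum.

local maximum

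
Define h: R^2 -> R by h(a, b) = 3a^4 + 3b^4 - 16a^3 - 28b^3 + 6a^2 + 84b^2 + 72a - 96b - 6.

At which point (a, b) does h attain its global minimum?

h(a,b) separates as P(a) + Q(b) − 6, so its minimum is min P + min Q − 6.
P'(a) = 12(a - 3)(a - 2)(a + 1) vanishes at a ∈ {-1, 2, 3}; Q'(b) = 12(b - 4)(b - 2)(b - 1) vanishes at b ∈ {1, 2, 4}.
Local minima of P (where P''>0): P(-1)=-47, P(3)=81. Local minima of Q: Q(1)=-37, Q(4)=-64.
So the global minimum of h is P(-1) + Q(4) − 6 = -47 − 64 − 6 = -117, attained at (-1, 4).

(-1, 4)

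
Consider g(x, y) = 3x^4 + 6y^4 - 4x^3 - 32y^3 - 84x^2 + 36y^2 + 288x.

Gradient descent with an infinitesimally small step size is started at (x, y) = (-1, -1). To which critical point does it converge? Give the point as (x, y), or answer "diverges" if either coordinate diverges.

(-4, 0)

g is separable, so gradient descent decouples: x follows -∂g/∂x, y follows -∂g/∂y.
∂g/∂x = 12(x - 3)(x - 2)(x + 4); at x=-1 this is 432, so x decreases.
∂g/∂y = 24y(y - 3)(y - 1); at y=-1 this is -192, so y increases.
x converges to its nearest critical value -4 (a local min of the x-part); y converges to 0. The iterate converges to (-4, 0).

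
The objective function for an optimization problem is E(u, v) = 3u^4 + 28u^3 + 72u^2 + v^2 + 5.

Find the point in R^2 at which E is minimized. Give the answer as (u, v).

(0, 0)

E(u,v) separates as P(u) + Q(v) + 5, so its minimum is min P + min Q + 5.
P'(u) = 12u(u + 3)(u + 4) vanishes at u ∈ {-4, -3, 0}; Q'(v) = 2v vanishes at v ∈ {0}.
Local minima of P (where P''>0): P(-4)=128, P(0)=0. Local minima of Q: Q(0)=0.
So the global minimum of E is P(0) + Q(0) + 5 = 0 + 0 + 5 = 5, attained at (0, 0).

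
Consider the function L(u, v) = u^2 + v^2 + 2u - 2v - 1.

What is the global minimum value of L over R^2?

L(u,v) separates as P(u) + Q(v) − 1, so its minimum is min P + min Q − 1.
P'(u) = 2u + 2 vanishes at u ∈ {-1}; Q'(v) = 2v - 2 vanishes at v ∈ {1}.
Local minima of P (where P''>0): P(-1)=-1. Local minima of Q: Q(1)=-1.
So the global minimum of L is P(-1) + Q(1) − 1 = -1 − 1 − 1 = -3, attained at (-1, 1).

-3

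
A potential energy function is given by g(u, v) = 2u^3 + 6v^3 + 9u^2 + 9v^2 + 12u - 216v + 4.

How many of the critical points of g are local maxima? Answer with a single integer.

g separates as a function of u plus a function of v, so ∇g=0 decouples.
∂g/∂u = 6(u + 1)(u + 2) = 0 at u ∈ {-2, -1}; ∂g/∂v = 18(v - 3)(v + 4) = 0 at v ∈ {-4, 3}.
The Hessian is diagonal: diag(g_uu, g_vv). Second derivatives: g_uu(-2)=-6, g_uu(-1)=6; g_vv(-4)=-126, g_vv(3)=126.
Local maxima occur where both diagonal entries negative: (-2, -4). Count: 1.

1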